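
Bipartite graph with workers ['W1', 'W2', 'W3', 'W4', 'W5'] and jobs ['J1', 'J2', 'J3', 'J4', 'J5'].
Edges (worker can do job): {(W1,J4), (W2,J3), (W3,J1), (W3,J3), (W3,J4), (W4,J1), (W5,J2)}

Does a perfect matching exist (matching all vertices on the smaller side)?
No, maximum matching has size 4 < 5

Maximum matching has size 4, need 5 for perfect matching.
Unmatched workers: ['W4']
Unmatched jobs: ['J5']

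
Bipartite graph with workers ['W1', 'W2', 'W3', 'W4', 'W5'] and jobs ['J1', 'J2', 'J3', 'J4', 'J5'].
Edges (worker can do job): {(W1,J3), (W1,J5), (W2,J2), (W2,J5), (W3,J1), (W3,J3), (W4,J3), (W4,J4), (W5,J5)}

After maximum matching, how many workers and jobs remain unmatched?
Unmatched: 0 workers, 0 jobs

Maximum matching size: 5
Workers: 5 total, 5 matched, 0 unmatched
Jobs: 5 total, 5 matched, 0 unmatched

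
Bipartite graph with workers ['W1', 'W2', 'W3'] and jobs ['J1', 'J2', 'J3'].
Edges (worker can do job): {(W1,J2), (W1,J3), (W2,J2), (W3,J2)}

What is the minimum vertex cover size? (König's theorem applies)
Minimum vertex cover size = 2

By König's theorem: in bipartite graphs,
min vertex cover = max matching = 2

Maximum matching has size 2, so minimum vertex cover also has size 2.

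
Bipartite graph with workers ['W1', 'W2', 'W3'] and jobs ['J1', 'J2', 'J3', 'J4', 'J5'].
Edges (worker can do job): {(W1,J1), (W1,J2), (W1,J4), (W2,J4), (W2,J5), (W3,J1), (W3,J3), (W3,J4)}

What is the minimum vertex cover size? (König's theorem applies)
Minimum vertex cover size = 3

By König's theorem: in bipartite graphs,
min vertex cover = max matching = 3

Maximum matching has size 3, so minimum vertex cover also has size 3.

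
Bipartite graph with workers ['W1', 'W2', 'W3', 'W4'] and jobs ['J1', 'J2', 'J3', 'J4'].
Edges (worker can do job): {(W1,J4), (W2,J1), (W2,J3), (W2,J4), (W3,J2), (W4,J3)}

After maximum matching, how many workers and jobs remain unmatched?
Unmatched: 0 workers, 0 jobs

Maximum matching size: 4
Workers: 4 total, 4 matched, 0 unmatched
Jobs: 4 total, 4 matched, 0 unmatched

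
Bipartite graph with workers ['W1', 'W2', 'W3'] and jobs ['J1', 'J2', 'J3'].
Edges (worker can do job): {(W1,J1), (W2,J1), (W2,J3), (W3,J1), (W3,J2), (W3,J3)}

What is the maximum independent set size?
Maximum independent set = 3

By König's theorem:
- Min vertex cover = Max matching = 3
- Max independent set = Total vertices - Min vertex cover
- Max independent set = 6 - 3 = 3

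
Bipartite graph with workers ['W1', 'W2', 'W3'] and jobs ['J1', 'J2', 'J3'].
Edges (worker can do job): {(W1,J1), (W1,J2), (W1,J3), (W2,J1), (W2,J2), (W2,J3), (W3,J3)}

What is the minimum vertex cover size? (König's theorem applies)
Minimum vertex cover size = 3

By König's theorem: in bipartite graphs,
min vertex cover = max matching = 3

Maximum matching has size 3, so minimum vertex cover also has size 3.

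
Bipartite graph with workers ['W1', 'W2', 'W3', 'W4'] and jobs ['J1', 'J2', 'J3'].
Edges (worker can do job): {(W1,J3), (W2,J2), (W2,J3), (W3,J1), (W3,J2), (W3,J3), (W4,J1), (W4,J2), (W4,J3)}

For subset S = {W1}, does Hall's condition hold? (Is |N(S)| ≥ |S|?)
Yes: |N(S)| = 1, |S| = 1

Subset S = {W1}
Neighbors N(S) = {J3}

|N(S)| = 1, |S| = 1
Hall's condition: |N(S)| ≥ |S| is satisfied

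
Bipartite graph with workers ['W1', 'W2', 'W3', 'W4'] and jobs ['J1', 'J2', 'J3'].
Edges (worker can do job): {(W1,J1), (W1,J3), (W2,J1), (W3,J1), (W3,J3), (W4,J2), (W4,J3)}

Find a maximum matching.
Matching: {(W1,J3), (W3,J1), (W4,J2)}

Maximum matching (size 3):
  W1 → J3
  W3 → J1
  W4 → J2

Each worker is assigned to at most one job, and each job to at most one worker.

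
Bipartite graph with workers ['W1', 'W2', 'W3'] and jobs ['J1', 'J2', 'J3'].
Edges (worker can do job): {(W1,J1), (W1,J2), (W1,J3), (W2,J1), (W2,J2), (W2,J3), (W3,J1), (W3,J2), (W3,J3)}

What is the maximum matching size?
Maximum matching size = 3

Maximum matching: {(W1,J2), (W2,J1), (W3,J3)}
Size: 3

This assigns 3 workers to 3 distinct jobs.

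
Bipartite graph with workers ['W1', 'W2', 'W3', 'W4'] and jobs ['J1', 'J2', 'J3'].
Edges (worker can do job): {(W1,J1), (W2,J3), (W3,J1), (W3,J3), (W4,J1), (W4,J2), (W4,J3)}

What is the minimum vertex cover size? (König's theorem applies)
Minimum vertex cover size = 3

By König's theorem: in bipartite graphs,
min vertex cover = max matching = 3

Maximum matching has size 3, so minimum vertex cover also has size 3.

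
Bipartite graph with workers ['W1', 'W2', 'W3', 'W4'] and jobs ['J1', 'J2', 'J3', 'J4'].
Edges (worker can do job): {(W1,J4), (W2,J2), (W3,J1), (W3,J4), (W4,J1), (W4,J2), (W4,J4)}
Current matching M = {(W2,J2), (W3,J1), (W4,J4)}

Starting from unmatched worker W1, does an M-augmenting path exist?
No augmenting path from W1

Alternating search from W1 reaches jobs: {J1, J2, J4}.
Every reachable job is already matched in M, and following those matched edges back to workers exposes no further unvisited jobs.
No M-augmenting path from W1 exists.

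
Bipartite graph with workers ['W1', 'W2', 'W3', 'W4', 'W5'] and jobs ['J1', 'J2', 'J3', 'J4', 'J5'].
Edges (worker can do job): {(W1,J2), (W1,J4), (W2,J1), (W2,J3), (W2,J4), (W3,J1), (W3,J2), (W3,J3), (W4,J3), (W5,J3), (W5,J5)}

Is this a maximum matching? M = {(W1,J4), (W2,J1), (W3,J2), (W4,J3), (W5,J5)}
Yes, size 5 is maximum

Proposed matching has size 5.
Maximum matching size for this graph: 5.

This is a maximum matching.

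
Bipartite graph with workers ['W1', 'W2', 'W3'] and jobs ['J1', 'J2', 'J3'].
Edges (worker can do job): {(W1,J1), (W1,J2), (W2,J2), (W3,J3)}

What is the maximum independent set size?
Maximum independent set = 3

By König's theorem:
- Min vertex cover = Max matching = 3
- Max independent set = Total vertices - Min vertex cover
- Max independent set = 6 - 3 = 3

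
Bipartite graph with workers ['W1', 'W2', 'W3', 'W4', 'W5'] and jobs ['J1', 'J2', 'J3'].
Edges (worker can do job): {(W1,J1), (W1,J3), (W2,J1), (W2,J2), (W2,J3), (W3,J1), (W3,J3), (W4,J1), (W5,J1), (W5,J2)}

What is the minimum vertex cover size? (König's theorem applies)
Minimum vertex cover size = 3

By König's theorem: in bipartite graphs,
min vertex cover = max matching = 3

Maximum matching has size 3, so minimum vertex cover also has size 3.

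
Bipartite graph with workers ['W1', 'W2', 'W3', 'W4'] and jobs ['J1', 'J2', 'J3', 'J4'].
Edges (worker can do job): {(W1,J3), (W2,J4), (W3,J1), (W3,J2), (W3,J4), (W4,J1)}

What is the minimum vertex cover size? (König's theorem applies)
Minimum vertex cover size = 4

By König's theorem: in bipartite graphs,
min vertex cover = max matching = 4

Maximum matching has size 4, so minimum vertex cover also has size 4.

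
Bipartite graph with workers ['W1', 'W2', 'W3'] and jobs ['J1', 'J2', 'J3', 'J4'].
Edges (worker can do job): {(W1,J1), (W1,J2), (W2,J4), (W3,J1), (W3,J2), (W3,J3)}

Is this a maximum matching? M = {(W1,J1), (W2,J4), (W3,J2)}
Yes, size 3 is maximum

Proposed matching has size 3.
Maximum matching size for this graph: 3.

This is a maximum matching.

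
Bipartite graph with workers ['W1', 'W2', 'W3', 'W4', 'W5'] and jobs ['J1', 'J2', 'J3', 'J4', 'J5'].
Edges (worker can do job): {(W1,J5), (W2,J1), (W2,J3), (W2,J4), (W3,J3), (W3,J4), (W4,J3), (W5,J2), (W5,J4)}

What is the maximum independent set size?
Maximum independent set = 5

By König's theorem:
- Min vertex cover = Max matching = 5
- Max independent set = Total vertices - Min vertex cover
- Max independent set = 10 - 5 = 5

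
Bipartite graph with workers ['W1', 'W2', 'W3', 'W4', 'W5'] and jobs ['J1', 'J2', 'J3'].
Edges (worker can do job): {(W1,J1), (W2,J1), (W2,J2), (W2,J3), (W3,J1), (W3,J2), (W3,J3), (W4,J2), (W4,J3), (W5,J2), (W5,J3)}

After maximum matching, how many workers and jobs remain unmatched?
Unmatched: 2 workers, 0 jobs

Maximum matching size: 3
Workers: 5 total, 3 matched, 2 unmatched
Jobs: 3 total, 3 matched, 0 unmatched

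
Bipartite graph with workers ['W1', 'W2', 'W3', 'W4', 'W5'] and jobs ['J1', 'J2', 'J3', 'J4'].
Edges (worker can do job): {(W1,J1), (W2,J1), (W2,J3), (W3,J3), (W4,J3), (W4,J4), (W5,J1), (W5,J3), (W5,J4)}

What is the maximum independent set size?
Maximum independent set = 6

By König's theorem:
- Min vertex cover = Max matching = 3
- Max independent set = Total vertices - Min vertex cover
- Max independent set = 9 - 3 = 6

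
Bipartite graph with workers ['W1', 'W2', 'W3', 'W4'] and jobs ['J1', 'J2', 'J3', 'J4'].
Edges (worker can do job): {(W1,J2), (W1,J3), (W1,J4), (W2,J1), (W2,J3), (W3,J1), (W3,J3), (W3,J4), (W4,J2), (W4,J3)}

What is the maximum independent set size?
Maximum independent set = 4

By König's theorem:
- Min vertex cover = Max matching = 4
- Max independent set = Total vertices - Min vertex cover
- Max independent set = 8 - 4 = 4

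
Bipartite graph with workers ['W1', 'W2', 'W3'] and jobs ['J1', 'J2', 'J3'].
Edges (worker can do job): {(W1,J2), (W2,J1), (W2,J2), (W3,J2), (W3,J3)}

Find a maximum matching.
Matching: {(W1,J2), (W2,J1), (W3,J3)}

Maximum matching (size 3):
  W1 → J2
  W2 → J1
  W3 → J3

Each worker is assigned to at most one job, and each job to at most one worker.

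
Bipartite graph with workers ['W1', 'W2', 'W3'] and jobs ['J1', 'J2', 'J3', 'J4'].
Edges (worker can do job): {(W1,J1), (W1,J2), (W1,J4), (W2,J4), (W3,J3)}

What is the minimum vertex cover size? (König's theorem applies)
Minimum vertex cover size = 3

By König's theorem: in bipartite graphs,
min vertex cover = max matching = 3

Maximum matching has size 3, so minimum vertex cover also has size 3.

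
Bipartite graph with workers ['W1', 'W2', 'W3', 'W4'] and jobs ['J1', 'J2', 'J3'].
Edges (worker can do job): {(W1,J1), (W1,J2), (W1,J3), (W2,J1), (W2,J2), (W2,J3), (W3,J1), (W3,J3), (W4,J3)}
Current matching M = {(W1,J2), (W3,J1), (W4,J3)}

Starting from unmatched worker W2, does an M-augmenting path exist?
No augmenting path from W2

Alternating search from W2 reaches jobs: {J1, J2, J3}.
Every reachable job is already matched in M, and following those matched edges back to workers exposes no further unvisited jobs.
No M-augmenting path from W2 exists.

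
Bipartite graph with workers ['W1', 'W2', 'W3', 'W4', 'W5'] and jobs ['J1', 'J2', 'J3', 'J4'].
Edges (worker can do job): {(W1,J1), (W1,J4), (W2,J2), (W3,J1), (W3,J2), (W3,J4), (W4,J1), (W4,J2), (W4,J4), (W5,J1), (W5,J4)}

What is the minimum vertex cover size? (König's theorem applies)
Minimum vertex cover size = 3

By König's theorem: in bipartite graphs,
min vertex cover = max matching = 3

Maximum matching has size 3, so minimum vertex cover also has size 3.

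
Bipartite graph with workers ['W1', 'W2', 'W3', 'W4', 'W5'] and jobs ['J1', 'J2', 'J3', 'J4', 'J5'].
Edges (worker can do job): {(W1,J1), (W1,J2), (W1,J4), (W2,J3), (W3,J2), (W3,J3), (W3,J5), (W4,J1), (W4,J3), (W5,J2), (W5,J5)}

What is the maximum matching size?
Maximum matching size = 5

Maximum matching: {(W1,J4), (W2,J3), (W3,J5), (W4,J1), (W5,J2)}
Size: 5

This assigns 5 workers to 5 distinct jobs.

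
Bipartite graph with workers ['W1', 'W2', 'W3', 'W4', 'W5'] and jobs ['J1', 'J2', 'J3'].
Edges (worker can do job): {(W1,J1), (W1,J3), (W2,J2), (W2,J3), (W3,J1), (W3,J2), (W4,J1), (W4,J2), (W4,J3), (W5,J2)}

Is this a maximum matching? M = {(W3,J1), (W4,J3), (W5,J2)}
Yes, size 3 is maximum

Proposed matching has size 3.
Maximum matching size for this graph: 3.

This is a maximum matching.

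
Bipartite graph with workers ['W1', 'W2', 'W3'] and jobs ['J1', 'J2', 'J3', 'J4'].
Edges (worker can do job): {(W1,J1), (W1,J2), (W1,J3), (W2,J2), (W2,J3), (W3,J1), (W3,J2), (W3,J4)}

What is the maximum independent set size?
Maximum independent set = 4

By König's theorem:
- Min vertex cover = Max matching = 3
- Max independent set = Total vertices - Min vertex cover
- Max independent set = 7 - 3 = 4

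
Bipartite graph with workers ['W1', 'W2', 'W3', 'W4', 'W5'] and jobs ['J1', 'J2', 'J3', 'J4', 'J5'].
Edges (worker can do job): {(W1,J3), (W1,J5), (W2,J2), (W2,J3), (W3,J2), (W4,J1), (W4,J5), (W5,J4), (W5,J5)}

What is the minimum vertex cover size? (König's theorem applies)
Minimum vertex cover size = 5

By König's theorem: in bipartite graphs,
min vertex cover = max matching = 5

Maximum matching has size 5, so minimum vertex cover also has size 5.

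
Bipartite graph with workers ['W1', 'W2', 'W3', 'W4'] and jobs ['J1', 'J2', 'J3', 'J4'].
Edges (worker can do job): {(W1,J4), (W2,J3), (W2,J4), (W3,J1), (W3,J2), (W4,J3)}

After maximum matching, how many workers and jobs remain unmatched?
Unmatched: 1 workers, 1 jobs

Maximum matching size: 3
Workers: 4 total, 3 matched, 1 unmatched
Jobs: 4 total, 3 matched, 1 unmatched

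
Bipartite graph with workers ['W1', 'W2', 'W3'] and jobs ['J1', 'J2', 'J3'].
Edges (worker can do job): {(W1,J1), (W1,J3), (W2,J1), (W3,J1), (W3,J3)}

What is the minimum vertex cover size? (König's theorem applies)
Minimum vertex cover size = 2

By König's theorem: in bipartite graphs,
min vertex cover = max matching = 2

Maximum matching has size 2, so minimum vertex cover also has size 2.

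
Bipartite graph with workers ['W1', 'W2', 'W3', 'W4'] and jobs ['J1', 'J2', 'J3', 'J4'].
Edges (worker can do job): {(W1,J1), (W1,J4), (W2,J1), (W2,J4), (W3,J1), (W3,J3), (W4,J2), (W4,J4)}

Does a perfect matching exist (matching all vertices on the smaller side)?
Yes, perfect matching exists (size 4)

Perfect matching: {(W1,J4), (W2,J1), (W3,J3), (W4,J2)}
All 4 vertices on the smaller side are matched.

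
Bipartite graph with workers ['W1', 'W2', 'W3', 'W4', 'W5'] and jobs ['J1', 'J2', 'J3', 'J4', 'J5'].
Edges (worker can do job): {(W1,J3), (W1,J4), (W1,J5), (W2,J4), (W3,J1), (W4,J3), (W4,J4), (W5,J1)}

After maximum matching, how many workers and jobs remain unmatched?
Unmatched: 1 workers, 1 jobs

Maximum matching size: 4
Workers: 5 total, 4 matched, 1 unmatched
Jobs: 5 total, 4 matched, 1 unmatched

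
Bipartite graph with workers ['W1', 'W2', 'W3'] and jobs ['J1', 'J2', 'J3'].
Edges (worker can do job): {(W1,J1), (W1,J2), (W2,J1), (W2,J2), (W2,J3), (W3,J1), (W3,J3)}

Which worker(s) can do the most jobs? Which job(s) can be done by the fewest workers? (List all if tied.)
Most versatile: W2 (3 jobs); Least covered: J2, J3 (2 workers)

Worker degrees (jobs they can do): W1:2, W2:3, W3:2
Job degrees (workers who can do it): J1:3, J2:2, J3:2

Maximum worker degree is 3, achieved by: W2
Minimum job degree is 2, achieved by: J2, J3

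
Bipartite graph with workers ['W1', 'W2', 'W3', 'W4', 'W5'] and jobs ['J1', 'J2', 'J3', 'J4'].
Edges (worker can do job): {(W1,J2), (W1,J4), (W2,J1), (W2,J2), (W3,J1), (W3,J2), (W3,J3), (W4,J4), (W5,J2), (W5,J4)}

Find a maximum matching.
Matching: {(W1,J2), (W2,J1), (W3,J3), (W5,J4)}

Maximum matching (size 4):
  W1 → J2
  W2 → J1
  W3 → J3
  W5 → J4

Each worker is assigned to at most one job, and each job to at most one worker.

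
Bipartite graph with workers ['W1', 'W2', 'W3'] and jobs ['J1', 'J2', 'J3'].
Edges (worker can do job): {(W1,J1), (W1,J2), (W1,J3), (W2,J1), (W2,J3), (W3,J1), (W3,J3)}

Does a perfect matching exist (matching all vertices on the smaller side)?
Yes, perfect matching exists (size 3)

Perfect matching: {(W1,J2), (W2,J1), (W3,J3)}
All 3 vertices on the smaller side are matched.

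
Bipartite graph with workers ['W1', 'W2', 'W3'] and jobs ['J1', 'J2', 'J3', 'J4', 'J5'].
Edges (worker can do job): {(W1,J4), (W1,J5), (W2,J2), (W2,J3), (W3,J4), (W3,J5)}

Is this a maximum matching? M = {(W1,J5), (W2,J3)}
No, size 2 is not maximum

Proposed matching has size 2.
Maximum matching size for this graph: 3.

This is NOT maximum - can be improved to size 3.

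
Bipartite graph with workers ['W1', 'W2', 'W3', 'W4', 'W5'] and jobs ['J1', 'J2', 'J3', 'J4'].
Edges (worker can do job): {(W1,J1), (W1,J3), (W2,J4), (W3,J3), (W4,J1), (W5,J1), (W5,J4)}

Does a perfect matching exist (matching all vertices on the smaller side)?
No, maximum matching has size 3 < 4

Maximum matching has size 3, need 4 for perfect matching.
Unmatched workers: ['W1', 'W2']
Unmatched jobs: ['J2']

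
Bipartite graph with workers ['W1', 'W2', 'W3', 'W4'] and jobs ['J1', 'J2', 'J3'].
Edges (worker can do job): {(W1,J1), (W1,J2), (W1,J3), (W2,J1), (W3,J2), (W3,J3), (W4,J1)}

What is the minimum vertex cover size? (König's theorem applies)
Minimum vertex cover size = 3

By König's theorem: in bipartite graphs,
min vertex cover = max matching = 3

Maximum matching has size 3, so minimum vertex cover also has size 3.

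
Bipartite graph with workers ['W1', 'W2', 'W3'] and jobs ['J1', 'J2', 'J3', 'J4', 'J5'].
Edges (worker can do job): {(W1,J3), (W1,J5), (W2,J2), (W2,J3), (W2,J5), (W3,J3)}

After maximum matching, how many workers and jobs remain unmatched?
Unmatched: 0 workers, 2 jobs

Maximum matching size: 3
Workers: 3 total, 3 matched, 0 unmatched
Jobs: 5 total, 3 matched, 2 unmatched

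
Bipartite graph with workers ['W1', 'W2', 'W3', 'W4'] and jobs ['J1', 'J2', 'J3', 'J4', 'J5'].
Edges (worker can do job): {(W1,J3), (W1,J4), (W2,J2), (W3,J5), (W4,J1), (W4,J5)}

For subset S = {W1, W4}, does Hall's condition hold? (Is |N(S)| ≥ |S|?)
Yes: |N(S)| = 4, |S| = 2

Subset S = {W1, W4}
Neighbors N(S) = {J1, J3, J4, J5}

|N(S)| = 4, |S| = 2
Hall's condition: |N(S)| ≥ |S| is satisfied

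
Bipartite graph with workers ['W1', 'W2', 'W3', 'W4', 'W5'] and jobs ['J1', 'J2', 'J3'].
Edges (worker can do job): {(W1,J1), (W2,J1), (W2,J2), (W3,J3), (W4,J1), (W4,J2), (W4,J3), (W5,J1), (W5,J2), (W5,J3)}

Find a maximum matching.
Matching: {(W3,J3), (W4,J1), (W5,J2)}

Maximum matching (size 3):
  W3 → J3
  W4 → J1
  W5 → J2

Each worker is assigned to at most one job, and each job to at most one worker.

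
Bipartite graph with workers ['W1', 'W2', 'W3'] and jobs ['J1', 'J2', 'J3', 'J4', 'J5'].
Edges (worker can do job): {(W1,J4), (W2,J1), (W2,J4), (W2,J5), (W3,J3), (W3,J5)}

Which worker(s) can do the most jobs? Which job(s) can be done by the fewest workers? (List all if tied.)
Most versatile: W2 (3 jobs); Least covered: J2 (0 workers)

Worker degrees (jobs they can do): W1:1, W2:3, W3:2
Job degrees (workers who can do it): J1:1, J2:0, J3:1, J4:2, J5:2

Maximum worker degree is 3, achieved by: W2
Minimum job degree is 0, achieved by: J2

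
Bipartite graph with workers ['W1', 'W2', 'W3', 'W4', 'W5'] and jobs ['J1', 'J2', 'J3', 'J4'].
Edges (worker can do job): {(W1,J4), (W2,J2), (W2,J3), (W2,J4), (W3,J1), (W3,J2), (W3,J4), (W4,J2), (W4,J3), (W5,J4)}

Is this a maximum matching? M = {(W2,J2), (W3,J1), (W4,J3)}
No, size 3 is not maximum

Proposed matching has size 3.
Maximum matching size for this graph: 4.

This is NOT maximum - can be improved to size 4.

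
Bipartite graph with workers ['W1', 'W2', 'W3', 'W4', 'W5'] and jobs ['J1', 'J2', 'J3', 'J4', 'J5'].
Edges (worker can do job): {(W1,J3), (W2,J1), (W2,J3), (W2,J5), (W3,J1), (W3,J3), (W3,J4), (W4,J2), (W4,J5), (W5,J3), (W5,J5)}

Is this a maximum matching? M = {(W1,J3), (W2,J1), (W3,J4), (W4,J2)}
No, size 4 is not maximum

Proposed matching has size 4.
Maximum matching size for this graph: 5.

This is NOT maximum - can be improved to size 5.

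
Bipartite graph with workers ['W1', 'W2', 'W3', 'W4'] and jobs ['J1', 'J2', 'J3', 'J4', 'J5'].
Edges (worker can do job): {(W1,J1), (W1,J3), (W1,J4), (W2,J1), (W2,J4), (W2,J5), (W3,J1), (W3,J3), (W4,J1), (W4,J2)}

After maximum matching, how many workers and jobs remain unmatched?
Unmatched: 0 workers, 1 jobs

Maximum matching size: 4
Workers: 4 total, 4 matched, 0 unmatched
Jobs: 5 total, 4 matched, 1 unmatched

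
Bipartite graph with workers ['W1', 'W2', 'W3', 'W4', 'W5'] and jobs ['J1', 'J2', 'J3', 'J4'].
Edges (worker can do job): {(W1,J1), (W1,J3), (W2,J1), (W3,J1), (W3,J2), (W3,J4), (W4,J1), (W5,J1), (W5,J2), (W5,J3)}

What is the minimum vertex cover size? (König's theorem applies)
Minimum vertex cover size = 4

By König's theorem: in bipartite graphs,
min vertex cover = max matching = 4

Maximum matching has size 4, so minimum vertex cover also has size 4.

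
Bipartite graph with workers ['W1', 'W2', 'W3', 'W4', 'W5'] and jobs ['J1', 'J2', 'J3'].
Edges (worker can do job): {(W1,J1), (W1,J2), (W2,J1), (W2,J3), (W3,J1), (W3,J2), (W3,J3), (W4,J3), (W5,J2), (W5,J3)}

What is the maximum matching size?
Maximum matching size = 3

Maximum matching: {(W1,J1), (W3,J2), (W5,J3)}
Size: 3

This assigns 3 workers to 3 distinct jobs.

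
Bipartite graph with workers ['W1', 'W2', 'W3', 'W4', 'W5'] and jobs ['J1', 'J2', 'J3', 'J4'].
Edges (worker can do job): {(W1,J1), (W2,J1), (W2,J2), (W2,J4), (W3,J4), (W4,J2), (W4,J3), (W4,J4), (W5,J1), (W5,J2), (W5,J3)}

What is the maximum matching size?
Maximum matching size = 4

Maximum matching: {(W1,J1), (W3,J4), (W4,J3), (W5,J2)}
Size: 4

This assigns 4 workers to 4 distinct jobs.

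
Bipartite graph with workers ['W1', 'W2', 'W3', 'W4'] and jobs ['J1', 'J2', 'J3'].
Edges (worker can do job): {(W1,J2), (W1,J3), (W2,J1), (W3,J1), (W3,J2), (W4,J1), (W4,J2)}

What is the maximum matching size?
Maximum matching size = 3

Maximum matching: {(W1,J3), (W3,J1), (W4,J2)}
Size: 3

This assigns 3 workers to 3 distinct jobs.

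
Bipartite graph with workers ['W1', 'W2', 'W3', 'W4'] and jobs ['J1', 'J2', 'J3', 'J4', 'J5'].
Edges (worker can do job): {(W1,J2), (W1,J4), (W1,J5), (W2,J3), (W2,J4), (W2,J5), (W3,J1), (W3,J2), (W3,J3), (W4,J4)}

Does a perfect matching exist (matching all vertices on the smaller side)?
Yes, perfect matching exists (size 4)

Perfect matching: {(W1,J5), (W2,J3), (W3,J2), (W4,J4)}
All 4 vertices on the smaller side are matched.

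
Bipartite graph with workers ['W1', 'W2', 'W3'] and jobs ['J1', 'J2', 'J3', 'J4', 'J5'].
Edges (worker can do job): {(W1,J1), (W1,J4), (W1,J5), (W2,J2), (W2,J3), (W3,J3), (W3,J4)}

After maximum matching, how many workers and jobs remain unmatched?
Unmatched: 0 workers, 2 jobs

Maximum matching size: 3
Workers: 3 total, 3 matched, 0 unmatched
Jobs: 5 total, 3 matched, 2 unmatched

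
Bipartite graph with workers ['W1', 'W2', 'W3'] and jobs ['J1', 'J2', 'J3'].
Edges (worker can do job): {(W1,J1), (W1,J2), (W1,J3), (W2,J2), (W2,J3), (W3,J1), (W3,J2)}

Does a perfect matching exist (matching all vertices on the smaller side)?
Yes, perfect matching exists (size 3)

Perfect matching: {(W1,J3), (W2,J2), (W3,J1)}
All 3 vertices on the smaller side are matched.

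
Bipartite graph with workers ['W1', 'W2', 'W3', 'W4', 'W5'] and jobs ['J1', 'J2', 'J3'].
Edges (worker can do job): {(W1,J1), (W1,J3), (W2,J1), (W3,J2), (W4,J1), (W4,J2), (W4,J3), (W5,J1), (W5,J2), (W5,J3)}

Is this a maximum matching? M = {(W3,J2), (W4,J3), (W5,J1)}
Yes, size 3 is maximum

Proposed matching has size 3.
Maximum matching size for this graph: 3.

This is a maximum matching.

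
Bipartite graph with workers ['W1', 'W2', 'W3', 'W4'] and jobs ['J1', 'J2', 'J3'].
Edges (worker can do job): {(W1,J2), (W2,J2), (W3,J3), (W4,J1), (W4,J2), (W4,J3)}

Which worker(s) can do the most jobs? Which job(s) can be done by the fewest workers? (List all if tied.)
Most versatile: W4 (3 jobs); Least covered: J1 (1 workers)

Worker degrees (jobs they can do): W1:1, W2:1, W3:1, W4:3
Job degrees (workers who can do it): J1:1, J2:3, J3:2

Maximum worker degree is 3, achieved by: W4
Minimum job degree is 1, achieved by: J1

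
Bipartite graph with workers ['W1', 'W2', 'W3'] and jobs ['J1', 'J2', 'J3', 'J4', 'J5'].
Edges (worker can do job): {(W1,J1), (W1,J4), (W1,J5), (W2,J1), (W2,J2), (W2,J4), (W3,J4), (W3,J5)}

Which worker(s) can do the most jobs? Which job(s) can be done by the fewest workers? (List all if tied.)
Most versatile: W1, W2 (3 jobs); Least covered: J3 (0 workers)

Worker degrees (jobs they can do): W1:3, W2:3, W3:2
Job degrees (workers who can do it): J1:2, J2:1, J3:0, J4:3, J5:2

Maximum worker degree is 3, achieved by: W1, W2
Minimum job degree is 0, achieved by: J3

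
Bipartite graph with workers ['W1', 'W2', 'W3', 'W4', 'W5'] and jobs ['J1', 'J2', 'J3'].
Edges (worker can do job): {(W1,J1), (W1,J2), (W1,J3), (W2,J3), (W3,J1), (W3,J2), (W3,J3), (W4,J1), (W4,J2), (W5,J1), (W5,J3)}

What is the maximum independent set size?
Maximum independent set = 5

By König's theorem:
- Min vertex cover = Max matching = 3
- Max independent set = Total vertices - Min vertex cover
- Max independent set = 8 - 3 = 5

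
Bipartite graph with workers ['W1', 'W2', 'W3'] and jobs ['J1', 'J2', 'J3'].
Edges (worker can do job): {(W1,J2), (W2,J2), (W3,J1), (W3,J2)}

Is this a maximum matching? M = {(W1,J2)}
No, size 1 is not maximum

Proposed matching has size 1.
Maximum matching size for this graph: 2.

This is NOT maximum - can be improved to size 2.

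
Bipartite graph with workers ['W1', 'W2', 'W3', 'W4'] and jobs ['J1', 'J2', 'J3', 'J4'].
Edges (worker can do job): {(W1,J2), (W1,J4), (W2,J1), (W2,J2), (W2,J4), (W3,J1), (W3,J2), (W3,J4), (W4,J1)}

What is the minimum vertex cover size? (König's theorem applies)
Minimum vertex cover size = 3

By König's theorem: in bipartite graphs,
min vertex cover = max matching = 3

Maximum matching has size 3, so minimum vertex cover also has size 3.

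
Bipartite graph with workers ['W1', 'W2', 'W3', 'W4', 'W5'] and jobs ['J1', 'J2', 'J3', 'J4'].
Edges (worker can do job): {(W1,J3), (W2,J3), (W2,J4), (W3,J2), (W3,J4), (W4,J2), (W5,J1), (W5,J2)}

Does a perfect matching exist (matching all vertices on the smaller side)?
Yes, perfect matching exists (size 4)

Perfect matching: {(W1,J3), (W2,J4), (W3,J2), (W5,J1)}
All 4 vertices on the smaller side are matched.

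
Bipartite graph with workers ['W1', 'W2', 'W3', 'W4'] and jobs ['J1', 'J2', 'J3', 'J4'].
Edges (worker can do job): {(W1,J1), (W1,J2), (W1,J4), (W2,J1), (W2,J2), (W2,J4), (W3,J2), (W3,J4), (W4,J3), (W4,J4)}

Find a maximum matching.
Matching: {(W1,J4), (W2,J1), (W3,J2), (W4,J3)}

Maximum matching (size 4):
  W1 → J4
  W2 → J1
  W3 → J2
  W4 → J3

Each worker is assigned to at most one job, and each job to at most one worker.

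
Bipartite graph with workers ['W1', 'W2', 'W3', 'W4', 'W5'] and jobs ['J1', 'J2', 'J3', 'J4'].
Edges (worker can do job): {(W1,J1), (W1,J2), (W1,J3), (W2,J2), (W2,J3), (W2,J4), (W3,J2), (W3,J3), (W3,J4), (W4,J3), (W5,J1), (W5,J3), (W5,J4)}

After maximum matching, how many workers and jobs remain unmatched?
Unmatched: 1 workers, 0 jobs

Maximum matching size: 4
Workers: 5 total, 4 matched, 1 unmatched
Jobs: 4 total, 4 matched, 0 unmatched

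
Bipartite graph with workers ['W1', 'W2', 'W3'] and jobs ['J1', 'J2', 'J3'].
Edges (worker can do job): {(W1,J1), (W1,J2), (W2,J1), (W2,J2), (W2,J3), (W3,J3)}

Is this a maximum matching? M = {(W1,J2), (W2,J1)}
No, size 2 is not maximum

Proposed matching has size 2.
Maximum matching size for this graph: 3.

This is NOT maximum - can be improved to size 3.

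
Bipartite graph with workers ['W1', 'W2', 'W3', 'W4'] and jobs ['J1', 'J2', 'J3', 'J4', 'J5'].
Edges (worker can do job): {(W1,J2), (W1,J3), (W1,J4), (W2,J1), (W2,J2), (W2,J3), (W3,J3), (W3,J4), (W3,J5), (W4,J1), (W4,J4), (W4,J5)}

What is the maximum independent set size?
Maximum independent set = 5

By König's theorem:
- Min vertex cover = Max matching = 4
- Max independent set = Total vertices - Min vertex cover
- Max independent set = 9 - 4 = 5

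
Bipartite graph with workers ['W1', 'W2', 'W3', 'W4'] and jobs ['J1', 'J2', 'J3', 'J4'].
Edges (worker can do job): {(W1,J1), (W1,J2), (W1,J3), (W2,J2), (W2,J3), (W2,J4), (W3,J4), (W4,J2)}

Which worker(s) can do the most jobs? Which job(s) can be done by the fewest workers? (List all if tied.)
Most versatile: W1, W2 (3 jobs); Least covered: J1 (1 workers)

Worker degrees (jobs they can do): W1:3, W2:3, W3:1, W4:1
Job degrees (workers who can do it): J1:1, J2:3, J3:2, J4:2

Maximum worker degree is 3, achieved by: W1, W2
Minimum job degree is 1, achieved by: J1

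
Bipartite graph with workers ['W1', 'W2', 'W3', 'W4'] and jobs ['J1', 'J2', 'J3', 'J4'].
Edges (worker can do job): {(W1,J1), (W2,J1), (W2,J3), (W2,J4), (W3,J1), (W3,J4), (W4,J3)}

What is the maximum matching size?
Maximum matching size = 3

Maximum matching: {(W1,J1), (W3,J4), (W4,J3)}
Size: 3

This assigns 3 workers to 3 distinct jobs.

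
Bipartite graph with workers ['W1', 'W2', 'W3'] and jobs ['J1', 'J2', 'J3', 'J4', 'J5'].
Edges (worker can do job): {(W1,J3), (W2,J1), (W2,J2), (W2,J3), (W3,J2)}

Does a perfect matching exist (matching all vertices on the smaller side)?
Yes, perfect matching exists (size 3)

Perfect matching: {(W1,J3), (W2,J1), (W3,J2)}
All 3 vertices on the smaller side are matched.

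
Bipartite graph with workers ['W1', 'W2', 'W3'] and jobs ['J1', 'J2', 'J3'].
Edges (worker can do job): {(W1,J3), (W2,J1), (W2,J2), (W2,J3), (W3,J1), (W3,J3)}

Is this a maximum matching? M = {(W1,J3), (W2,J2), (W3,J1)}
Yes, size 3 is maximum

Proposed matching has size 3.
Maximum matching size for this graph: 3.

This is a maximum matching.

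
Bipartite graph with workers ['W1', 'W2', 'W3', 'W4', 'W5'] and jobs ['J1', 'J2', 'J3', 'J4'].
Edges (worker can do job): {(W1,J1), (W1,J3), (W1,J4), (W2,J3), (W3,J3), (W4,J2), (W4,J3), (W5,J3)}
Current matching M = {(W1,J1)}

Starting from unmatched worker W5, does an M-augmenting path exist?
Yes: W5 → J3

An M-augmenting path alternates non-matching / matching edges, starting and ending at unmatched vertices.
Path: W5 → J3
(J3 is unmatched in M, so the path is augmenting.)
Flipping edges along this path would increase |M| from 1 to 2.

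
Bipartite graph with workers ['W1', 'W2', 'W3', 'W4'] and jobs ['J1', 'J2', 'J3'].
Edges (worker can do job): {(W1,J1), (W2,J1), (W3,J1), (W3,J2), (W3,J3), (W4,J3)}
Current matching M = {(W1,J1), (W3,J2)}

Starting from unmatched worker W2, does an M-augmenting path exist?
No augmenting path from W2

Alternating search from W2 reaches jobs: {J1}.
Every reachable job is already matched in M, and following those matched edges back to workers exposes no further unvisited jobs.
No M-augmenting path from W2 exists.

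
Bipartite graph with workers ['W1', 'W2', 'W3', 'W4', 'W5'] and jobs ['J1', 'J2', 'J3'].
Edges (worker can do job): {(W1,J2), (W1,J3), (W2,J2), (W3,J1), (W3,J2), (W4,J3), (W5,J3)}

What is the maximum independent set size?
Maximum independent set = 5

By König's theorem:
- Min vertex cover = Max matching = 3
- Max independent set = Total vertices - Min vertex cover
- Max independent set = 8 - 3 = 5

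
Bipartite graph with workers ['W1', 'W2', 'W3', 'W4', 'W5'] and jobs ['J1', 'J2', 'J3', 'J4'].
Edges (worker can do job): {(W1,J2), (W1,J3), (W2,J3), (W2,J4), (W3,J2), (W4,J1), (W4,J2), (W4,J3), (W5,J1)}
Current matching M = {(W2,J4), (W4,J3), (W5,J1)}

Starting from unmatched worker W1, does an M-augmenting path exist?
Yes: W1 → J2

An M-augmenting path alternates non-matching / matching edges, starting and ending at unmatched vertices.
Path: W1 → J2
(J2 is unmatched in M, so the path is augmenting.)
Flipping edges along this path would increase |M| from 3 to 4.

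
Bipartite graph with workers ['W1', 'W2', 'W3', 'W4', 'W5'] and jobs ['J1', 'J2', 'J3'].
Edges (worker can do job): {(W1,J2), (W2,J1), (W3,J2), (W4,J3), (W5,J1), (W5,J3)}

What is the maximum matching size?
Maximum matching size = 3

Maximum matching: {(W2,J1), (W3,J2), (W5,J3)}
Size: 3

This assigns 3 workers to 3 distinct jobs.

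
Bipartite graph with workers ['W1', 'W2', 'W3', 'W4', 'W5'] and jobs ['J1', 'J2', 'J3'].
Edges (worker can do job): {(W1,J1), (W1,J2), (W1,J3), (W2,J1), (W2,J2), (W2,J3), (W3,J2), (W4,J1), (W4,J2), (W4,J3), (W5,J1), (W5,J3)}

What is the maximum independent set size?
Maximum independent set = 5

By König's theorem:
- Min vertex cover = Max matching = 3
- Max independent set = Total vertices - Min vertex cover
- Max independent set = 8 - 3 = 5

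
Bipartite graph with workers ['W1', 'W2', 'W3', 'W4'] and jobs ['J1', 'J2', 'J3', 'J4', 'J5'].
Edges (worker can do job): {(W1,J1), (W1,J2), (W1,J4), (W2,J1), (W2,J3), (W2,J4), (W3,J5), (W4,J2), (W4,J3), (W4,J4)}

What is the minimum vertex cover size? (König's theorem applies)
Minimum vertex cover size = 4

By König's theorem: in bipartite graphs,
min vertex cover = max matching = 4

Maximum matching has size 4, so minimum vertex cover also has size 4.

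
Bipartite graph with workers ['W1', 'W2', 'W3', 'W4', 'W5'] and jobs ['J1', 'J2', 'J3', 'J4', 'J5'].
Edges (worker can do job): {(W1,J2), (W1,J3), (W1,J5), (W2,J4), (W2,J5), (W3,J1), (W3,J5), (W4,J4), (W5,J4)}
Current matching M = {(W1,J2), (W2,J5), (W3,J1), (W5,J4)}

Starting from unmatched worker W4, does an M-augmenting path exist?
No augmenting path from W4

Alternating search from W4 reaches jobs: {J4}.
Every reachable job is already matched in M, and following those matched edges back to workers exposes no further unvisited jobs.
No M-augmenting path from W4 exists.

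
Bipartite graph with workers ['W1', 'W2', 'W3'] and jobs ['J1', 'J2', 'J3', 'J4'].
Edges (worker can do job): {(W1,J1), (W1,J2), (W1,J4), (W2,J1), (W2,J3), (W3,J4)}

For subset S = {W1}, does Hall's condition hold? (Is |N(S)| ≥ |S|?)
Yes: |N(S)| = 3, |S| = 1

Subset S = {W1}
Neighbors N(S) = {J1, J2, J4}

|N(S)| = 3, |S| = 1
Hall's condition: |N(S)| ≥ |S| is satisfied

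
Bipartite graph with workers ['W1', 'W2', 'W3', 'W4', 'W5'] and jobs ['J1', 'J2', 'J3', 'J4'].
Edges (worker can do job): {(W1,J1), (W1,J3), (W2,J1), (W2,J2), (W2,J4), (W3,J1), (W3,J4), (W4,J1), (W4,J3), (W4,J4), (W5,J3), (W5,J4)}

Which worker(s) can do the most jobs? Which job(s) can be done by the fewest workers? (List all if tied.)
Most versatile: W2, W4 (3 jobs); Least covered: J2 (1 workers)

Worker degrees (jobs they can do): W1:2, W2:3, W3:2, W4:3, W5:2
Job degrees (workers who can do it): J1:4, J2:1, J3:3, J4:4

Maximum worker degree is 3, achieved by: W2, W4
Minimum job degree is 1, achieved by: J2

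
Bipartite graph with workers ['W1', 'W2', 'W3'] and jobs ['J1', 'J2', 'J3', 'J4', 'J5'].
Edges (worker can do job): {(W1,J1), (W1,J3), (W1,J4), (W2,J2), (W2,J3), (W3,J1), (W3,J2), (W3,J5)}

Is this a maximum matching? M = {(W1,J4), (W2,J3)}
No, size 2 is not maximum

Proposed matching has size 2.
Maximum matching size for this graph: 3.

This is NOT maximum - can be improved to size 3.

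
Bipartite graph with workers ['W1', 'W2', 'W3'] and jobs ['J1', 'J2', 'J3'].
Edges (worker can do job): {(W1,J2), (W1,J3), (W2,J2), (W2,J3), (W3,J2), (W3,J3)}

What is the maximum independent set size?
Maximum independent set = 4

By König's theorem:
- Min vertex cover = Max matching = 2
- Max independent set = Total vertices - Min vertex cover
- Max independent set = 6 - 2 = 4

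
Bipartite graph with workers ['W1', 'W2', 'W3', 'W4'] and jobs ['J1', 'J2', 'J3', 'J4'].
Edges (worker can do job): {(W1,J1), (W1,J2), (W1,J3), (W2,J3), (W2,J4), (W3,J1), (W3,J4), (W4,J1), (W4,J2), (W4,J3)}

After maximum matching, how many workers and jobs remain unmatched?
Unmatched: 0 workers, 0 jobs

Maximum matching size: 4
Workers: 4 total, 4 matched, 0 unmatched
Jobs: 4 total, 4 matched, 0 unmatched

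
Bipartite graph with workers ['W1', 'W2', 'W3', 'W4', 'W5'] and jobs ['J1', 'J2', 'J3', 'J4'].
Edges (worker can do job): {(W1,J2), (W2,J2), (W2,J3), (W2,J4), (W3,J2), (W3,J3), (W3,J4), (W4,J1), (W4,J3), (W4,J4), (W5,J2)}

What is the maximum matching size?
Maximum matching size = 4

Maximum matching: {(W2,J3), (W3,J4), (W4,J1), (W5,J2)}
Size: 4

This assigns 4 workers to 4 distinct jobs.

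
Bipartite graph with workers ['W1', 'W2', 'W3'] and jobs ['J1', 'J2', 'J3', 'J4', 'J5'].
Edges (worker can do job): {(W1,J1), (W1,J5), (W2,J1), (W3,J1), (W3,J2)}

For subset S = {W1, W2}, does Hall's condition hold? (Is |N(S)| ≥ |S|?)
Yes: |N(S)| = 2, |S| = 2

Subset S = {W1, W2}
Neighbors N(S) = {J1, J5}

|N(S)| = 2, |S| = 2
Hall's condition: |N(S)| ≥ |S| is satisfied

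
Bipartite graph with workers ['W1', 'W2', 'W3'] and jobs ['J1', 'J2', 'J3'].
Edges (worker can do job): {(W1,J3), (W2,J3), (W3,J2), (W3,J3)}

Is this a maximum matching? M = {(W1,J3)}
No, size 1 is not maximum

Proposed matching has size 1.
Maximum matching size for this graph: 2.

This is NOT maximum - can be improved to size 2.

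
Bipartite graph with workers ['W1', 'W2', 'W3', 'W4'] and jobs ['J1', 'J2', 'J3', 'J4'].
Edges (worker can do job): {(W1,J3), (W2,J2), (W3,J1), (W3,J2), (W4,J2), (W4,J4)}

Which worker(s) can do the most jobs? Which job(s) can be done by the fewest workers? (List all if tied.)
Most versatile: W3, W4 (2 jobs); Least covered: J1, J3, J4 (1 workers)

Worker degrees (jobs they can do): W1:1, W2:1, W3:2, W4:2
Job degrees (workers who can do it): J1:1, J2:3, J3:1, J4:1

Maximum worker degree is 2, achieved by: W3, W4
Minimum job degree is 1, achieved by: J1, J3, J4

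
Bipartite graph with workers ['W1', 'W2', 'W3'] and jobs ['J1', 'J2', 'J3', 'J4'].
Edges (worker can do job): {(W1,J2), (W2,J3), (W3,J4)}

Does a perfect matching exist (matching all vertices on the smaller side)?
Yes, perfect matching exists (size 3)

Perfect matching: {(W1,J2), (W2,J3), (W3,J4)}
All 3 vertices on the smaller side are matched.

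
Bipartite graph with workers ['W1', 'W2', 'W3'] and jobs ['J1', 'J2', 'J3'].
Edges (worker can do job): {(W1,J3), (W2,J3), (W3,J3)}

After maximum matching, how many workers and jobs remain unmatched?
Unmatched: 2 workers, 2 jobs

Maximum matching size: 1
Workers: 3 total, 1 matched, 2 unmatched
Jobs: 3 total, 1 matched, 2 unmatched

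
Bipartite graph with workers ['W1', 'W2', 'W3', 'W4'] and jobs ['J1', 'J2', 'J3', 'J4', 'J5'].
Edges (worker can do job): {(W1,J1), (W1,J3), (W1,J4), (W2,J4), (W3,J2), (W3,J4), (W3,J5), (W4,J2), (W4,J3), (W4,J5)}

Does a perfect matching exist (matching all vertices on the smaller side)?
Yes, perfect matching exists (size 4)

Perfect matching: {(W1,J3), (W2,J4), (W3,J5), (W4,J2)}
All 4 vertices on the smaller side are matched.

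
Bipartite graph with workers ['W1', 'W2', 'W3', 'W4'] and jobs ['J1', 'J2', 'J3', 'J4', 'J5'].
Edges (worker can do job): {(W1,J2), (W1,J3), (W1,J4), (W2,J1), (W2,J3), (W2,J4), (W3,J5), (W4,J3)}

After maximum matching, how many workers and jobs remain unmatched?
Unmatched: 0 workers, 1 jobs

Maximum matching size: 4
Workers: 4 total, 4 matched, 0 unmatched
Jobs: 5 total, 4 matched, 1 unmatched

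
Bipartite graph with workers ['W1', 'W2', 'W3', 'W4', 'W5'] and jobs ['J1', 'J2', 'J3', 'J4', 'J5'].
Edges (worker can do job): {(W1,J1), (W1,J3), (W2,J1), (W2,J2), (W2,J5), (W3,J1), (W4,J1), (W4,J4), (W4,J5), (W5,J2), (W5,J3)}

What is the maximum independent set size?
Maximum independent set = 5

By König's theorem:
- Min vertex cover = Max matching = 5
- Max independent set = Total vertices - Min vertex cover
- Max independent set = 10 - 5 = 5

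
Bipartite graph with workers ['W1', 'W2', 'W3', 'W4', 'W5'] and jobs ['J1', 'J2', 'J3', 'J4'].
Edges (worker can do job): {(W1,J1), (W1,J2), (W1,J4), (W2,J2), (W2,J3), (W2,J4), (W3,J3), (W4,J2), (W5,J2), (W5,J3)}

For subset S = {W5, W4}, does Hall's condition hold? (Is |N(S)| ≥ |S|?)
Yes: |N(S)| = 2, |S| = 2

Subset S = {W5, W4}
Neighbors N(S) = {J2, J3}

|N(S)| = 2, |S| = 2
Hall's condition: |N(S)| ≥ |S| is satisfied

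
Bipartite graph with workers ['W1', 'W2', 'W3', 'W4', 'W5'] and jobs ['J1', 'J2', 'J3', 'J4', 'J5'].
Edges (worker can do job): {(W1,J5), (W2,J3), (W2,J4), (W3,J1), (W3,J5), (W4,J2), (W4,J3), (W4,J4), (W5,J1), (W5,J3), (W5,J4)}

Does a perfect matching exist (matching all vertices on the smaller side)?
Yes, perfect matching exists (size 5)

Perfect matching: {(W1,J5), (W2,J4), (W3,J1), (W4,J2), (W5,J3)}
All 5 vertices on the smaller side are matched.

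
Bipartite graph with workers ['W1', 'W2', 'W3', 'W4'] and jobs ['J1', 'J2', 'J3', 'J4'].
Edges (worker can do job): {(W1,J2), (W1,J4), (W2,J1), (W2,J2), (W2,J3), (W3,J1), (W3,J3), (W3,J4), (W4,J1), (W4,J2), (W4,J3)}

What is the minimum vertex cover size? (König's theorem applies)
Minimum vertex cover size = 4

By König's theorem: in bipartite graphs,
min vertex cover = max matching = 4

Maximum matching has size 4, so minimum vertex cover also has size 4.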